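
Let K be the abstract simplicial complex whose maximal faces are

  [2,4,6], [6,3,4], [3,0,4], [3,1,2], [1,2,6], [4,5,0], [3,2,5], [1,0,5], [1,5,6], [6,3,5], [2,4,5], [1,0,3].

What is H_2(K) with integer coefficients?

Fix the vertex order 0 < 1 < 2 < 3 < 4 < 5 < 6 and write every simplex with vertices in increasing order. Then dim K = 2 and the simplices of K are:

  0-simplices (7): [0], [1], [2], [3], [4], [5], [6]
  1-simplices (18): [0,1], [0,3], [0,4], [0,5], [1,2], [1,3], [1,5], [1,6], [2,3], [2,4], [2,5], [2,6], [3,4], [3,5], [3,6], [4,5], [4,6], [5,6]
  2-simplices (12): [0,1,3], [0,1,5], [0,3,4], [0,4,5], [1,2,3], [1,2,6], [1,5,6], [2,3,5], [2,4,5], [2,4,6], [3,4,6], [3,5,6]

Hence C_0 ≅ Z^7, C_1 ≅ Z^18, C_2 ≅ Z^12.

The boundary map ∂_1: C_1 → C_0 sends each edge [p,q] (with p < q) to q − p.
As a 7×18 matrix over Z this has rank 6, with invariant factors (1,1,1,1,1,1).

Boundary ∂_2: C_2 → C_1 acts by ∂[p,q,r] = [q,r] − [p,r] + [p,q]. For instance
  ∂[1,2,3] = [2,3] − [1,3] + [1,2],
  ∂[0,1,5] = [1,5] − [0,5] + [0,1].
The resulting 18×12 matrix has rank 12, and its Smith normal form has invariant factors (1,1,1,1,1,1,1,1,1,1,1,2).

From H_k ≅ ker(∂_k) / im(∂_{k+1}) we obtain:

  H_2: rank ker ∂_2 − rank ∂_3 = (12 − 12) − 0 = 0, and there is no ∂_3, so H_2 = 0.

H_2 ≅ 0.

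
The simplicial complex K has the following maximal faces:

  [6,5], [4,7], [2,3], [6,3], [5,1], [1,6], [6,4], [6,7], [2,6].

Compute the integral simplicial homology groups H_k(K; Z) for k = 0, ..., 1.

We work with the vertex ordering 1 < 2 < 3 < 4 < 5 < 6 < 7. The simplices of K, each written with vertices in increasing order, are:

  0-simplices (7): [1], [2], [3], [4], [5], [6], [7]
  1-simplices (9): [1,5], [1,6], [2,3], [2,6], [3,6], [4,6], [4,7], [5,6], [6,7]

Hence C_0 ≅ Z^7, C_1 ≅ Z^9.

Boundary ∂_1: C_1 → C_0 is given by ∂[p,q] = [q] − [p]. For instance
  ∂[1,6] = [6] − [1].
The resulting 7×9 matrix has rank 6, and its Smith normal form has invariant factors (1,1,1,1,1,1).

Reading off H_k = ker ∂_k / im ∂_{k+1}:

  H_0: rank C_0 − rank ∂_1 = 7 − 6 = 1, and the invariant factors of ∂_1 are all 1, so H_0 = Z.
  H_1: rank ker ∂_1 − rank ∂_2 = (9 − 6) − 0 = 3, and there is no ∂_2, so H_1 = Z^3.

As a check, the Euler characteristic is 7 − 9 = -2, which agrees with 1 − 3 = -2.

H_0 = Z,  H_1 = Z^3.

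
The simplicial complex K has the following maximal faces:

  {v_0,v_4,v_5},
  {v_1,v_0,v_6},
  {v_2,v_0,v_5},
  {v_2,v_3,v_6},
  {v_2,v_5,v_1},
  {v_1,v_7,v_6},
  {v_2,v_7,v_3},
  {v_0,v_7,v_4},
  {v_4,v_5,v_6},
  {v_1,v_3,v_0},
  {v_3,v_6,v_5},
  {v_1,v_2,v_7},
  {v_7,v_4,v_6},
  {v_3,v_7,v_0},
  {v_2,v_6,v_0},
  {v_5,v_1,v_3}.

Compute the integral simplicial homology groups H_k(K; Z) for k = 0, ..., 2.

H_0 ≅ Z,  H_1 ≅ Z^2,  H_2 ≅ Z.

Fix the vertex order v_0 < v_1 < v_2 < v_3 < v_4 < v_5 < v_6 < v_7 and write every simplex with vertices in increasing order. Then dim K = 2 and the simplices of K are:

  0-simplices (8): [v_0], [v_1], [v_2], [v_3], [v_4], [v_5], [v_6], [v_7]
  1-simplices (24): (24 of them)
  2-simplices (16): (16 of them)

giving chain groups C_0 ≅ Z^8, C_1 ≅ Z^24, C_2 ≅ Z^16.

∂_1: C_1 → C_0 sends each edge [p,q] (with p < q) to q − p.
The resulting 8×24 matrix has rank 7, and its Smith normal form has invariant factors (1,1,1,1,1,1,1).

∂_2: C_2 → C_1 maps a triangle to the signed sum of its edges. For instance
  ∂[v_2,v_3,v_6] = [v_3,v_6] − [v_2,v_6] + [v_2,v_3],
  ∂[v_1,v_2,v_5] = [v_2,v_5] − [v_1,v_5] + [v_1,v_2].
As a 24×16 matrix over Z this has rank 15, with invariant factors (1,1,1,1,1,1,1,1,1,1,1,1,1,1,1).

Computing H_k = (kernel of ∂_k) / (image of ∂_{k+1}):

  H_0: rank C_0 − rank ∂_1 = 8 − 7 = 1, and the invariant factors of ∂_1 are all 1, so H_0 ≅ Z.
  H_1: rank ker ∂_1 − rank ∂_2 = (24 − 7) − 15 = 2, and the invariant factors of ∂_2 are all 1, so H_1 ≅ Z^2.
  H_2: rank ker ∂_2 − rank ∂_3 = (16 − 15) − 0 = 1, and there is no ∂_3, so H_2 ≅ Z.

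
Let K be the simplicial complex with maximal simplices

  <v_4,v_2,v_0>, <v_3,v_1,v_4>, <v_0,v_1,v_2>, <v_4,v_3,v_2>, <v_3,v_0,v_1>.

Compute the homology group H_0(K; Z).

H_0 ≅ Z.

We work with the vertex ordering v_0 < v_1 < v_2 < v_3 < v_4. The simplices of K, each written with vertices in increasing order, are:

  0-simplices (5): [v_0], [v_1], [v_2], [v_3], [v_4]
  1-simplices (10): [v_0,v_1], [v_0,v_2], [v_0,v_3], [v_0,v_4], [v_1,v_2], [v_1,v_3], [v_1,v_4], [v_2,v_3], [v_2,v_4], [v_3,v_4]
  2-simplices (5): [v_0,v_1,v_2], [v_0,v_1,v_3], [v_0,v_2,v_4], [v_1,v_3,v_4], [v_2,v_3,v_4]

giving chain groups C_0 ≅ Z^5, C_1 ≅ Z^10, C_2 ≅ Z^5.

∂_1: C_1 → C_0 sends each edge [p,q] (with p < q) to q − p. For instance
  ∂[v_2,v_4] = [v_4] − [v_2].
The resulting 5×10 matrix has rank 4, and its Smith normal form has invariant factors (1,1,1,1).

The boundary map ∂_2: C_2 → C_1 maps a triangle to the signed sum of its edges. For instance
  ∂[v_1,v_3,v_4] = [v_3,v_4] − [v_1,v_4] + [v_1,v_3],
  ∂[v_0,v_1,v_2] = [v_1,v_2] − [v_0,v_2] + [v_0,v_1].
The resulting 10×5 matrix has rank 5, and its Smith normal form has invariant factors (1,1,1,1,1).

Computing H_k = (kernel of ∂_k) / (image of ∂_{k+1}):

  H_0: rank C_0 − rank ∂_1 = 5 − 4 = 1, and the invariant factors of ∂_1 are all 1, so H_0 = Z.

(K is a triangulation of the Möbius band.)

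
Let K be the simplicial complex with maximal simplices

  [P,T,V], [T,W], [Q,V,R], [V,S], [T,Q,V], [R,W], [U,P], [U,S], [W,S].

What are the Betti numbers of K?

We work with the vertex ordering P < Q < R < S < T < U < V < W. The simplices of K, each written with vertices in increasing order, are:

  0-simplices (8): P, Q, R, S, T, U, V, W
  1-simplices (13): PT, PU, PV, QR, QT, QV, RV, RW, SU, SV, SW, TV, TW
  2-simplices (3): PTV, QRV, QTV

giving chain groups C_0 ≅ Z^8, C_1 ≅ Z^13, C_2 ≅ Z^3.

∂_1: C_1 → C_0 sends each edge [p,q] (with p < q) to q − p. For instance
  ∂RW = W − R.
This gives a 8×13 integer matrix of rank 7; reducing to Smith normal form yields diagonal entries (1,1,1,1,1,1,1).

The boundary map ∂_2: C_2 → C_1 acts by ∂[p,q,r] = [q,r] − [p,r] + [p,q]. For instance
  ∂QTV = TV − QV + QT,
  ∂PTV = TV − PV + PT.
This gives a 13×3 integer matrix of rank 3; reducing to Smith normal form yields diagonal entries (1,1,1).

From H_k ≅ ker(∂_k) / im(∂_{k+1}) we obtain:

  H_0: rank C_0 − rank ∂_1 = 8 − 7 = 1, and the invariant factors of ∂_1 are all 1, so H_0 = Z.
  H_1: rank ker ∂_1 − rank ∂_2 = (13 − 7) − 3 = 3, and the invariant factors of ∂_2 are all 1, so H_1 = Z^3.
  H_2: rank ker ∂_2 − rank ∂_3 = (3 − 3) − 0 = 0, and there is no ∂_3, so H_2 = 0.

As a check, the Euler characteristic is 8 − 13 + 3 = -2, which agrees with 1 − 3 + 0 = -2.

Hence the Betti numbers are b_0 = 1, b_1 = 3, b_2 = 0.

b_0 = 1, b_1 = 3, b_2 = 0.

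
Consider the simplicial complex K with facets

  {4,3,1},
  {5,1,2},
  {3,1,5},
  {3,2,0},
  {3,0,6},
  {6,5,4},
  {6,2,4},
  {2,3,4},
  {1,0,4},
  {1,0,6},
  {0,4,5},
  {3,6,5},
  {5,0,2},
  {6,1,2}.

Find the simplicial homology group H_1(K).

H_1 = Z^2.

Take the total order 0 < 1 < 2 < 3 < 4 < 5 < 6 on the vertex set. Then K (dimension 2) consists of the simplices:

  0-simplices (7): [0], [1], [2], [3], [4], [5], [6]
  1-simplices (21): [0,1], [0,2], [0,3], [0,4], [0,5], [0,6], [1,2], [1,3], [1,4], [1,5], [1,6], [2,3], [2,4], [2,5], [2,6], [3,4], [3,5], [3,6], [4,5], [4,6], [5,6]
  2-simplices (14): [0,1,4], [0,1,6], [0,2,3], [0,2,5], [0,3,6], [0,4,5], [1,2,5], [1,2,6], [1,3,4], [1,3,5], [2,3,4], [2,4,6], [3,5,6], [4,5,6]

so the chain groups are C_0 ≅ Z^7, C_1 ≅ Z^21, C_2 ≅ Z^14.

Boundary ∂_1: C_1 → C_0 maps an edge to its endpoints' difference, ∂[p,q] = q − p. For instance
  ∂[2,3] = [3] − [2].
As a 7×21 matrix over Z this has rank 6, with invariant factors (1,1,1,1,1,1).

Boundary ∂_2: C_2 → C_1 maps a triangle to the signed sum of its edges. For instance
  ∂[0,1,6] = [1,6] − [0,6] + [0,1],
  ∂[0,1,4] = [1,4] − [0,4] + [0,1].
The resulting 21×14 matrix has rank 13, and its Smith normal form has invariant factors (1,1,1,1,1,1,1,1,1,1,1,1,1).

Now H_k = ker ∂_k / im ∂_{k+1}, so:

  H_1: rank ker ∂_1 − rank ∂_2 = (21 − 6) − 13 = 2, and the invariant factors of ∂_2 are all 1, so H_1 ≅ Z^2.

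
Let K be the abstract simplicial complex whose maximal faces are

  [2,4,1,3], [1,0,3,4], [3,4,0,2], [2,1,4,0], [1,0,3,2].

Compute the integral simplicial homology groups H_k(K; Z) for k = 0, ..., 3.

Fix the vertex order 0 < 1 < 2 < 3 < 4 and write every simplex with vertices in increasing order. Then dim K = 3 and the simplices of K are:

  0-simplices (5): [0], [1], [2], [3], [4]
  1-simplices (10): [0,1], [0,2], [0,3], [0,4], [1,2], [1,3], [1,4], [2,3], [2,4], [3,4]
  2-simplices (10): [0,1,2], [0,1,3], [0,1,4], [0,2,3], [0,2,4], [0,3,4], [1,2,3], [1,2,4], [1,3,4], [2,3,4]
  3-simplices (5): [0,1,2,3], [0,1,2,4], [0,1,3,4], [0,2,3,4], [1,2,3,4]

so the chain groups are C_0 ≅ Z^5, C_1 ≅ Z^10, C_2 ≅ Z^10, C_3 ≅ Z^5.

Boundary ∂_1: C_1 → C_0 is given by ∂[p,q] = [q] − [p]. For instance
  ∂[2,3] = [3] − [2].
This gives a 5×10 integer matrix of rank 4; reducing to Smith normal form yields diagonal entries (1,1,1,1).

The boundary map ∂_2: C_2 → C_1 maps a triangle to the signed sum of its edges. For instance
  ∂[0,2,3] = [2,3] − [0,3] + [0,2],
  ∂[1,2,4] = [2,4] − [1,4] + [1,2].
This gives a 10×10 integer matrix of rank 6; reducing to Smith normal form yields diagonal entries (1,1,1,1,1,1).

Boundary ∂_3: C_3 → C_2 sends each 3-simplex σ to the alternating sum Σ_i (−1)^i (σ with its i-th vertex removed). For instance
  ∂[1,2,3,4] = [2,3,4] − [1,3,4] + [1,2,4] − [1,2,3],
  ∂[0,1,3,4] = [1,3,4] − [0,3,4] + [0,1,4] − [0,1,3].
This gives a 10×5 integer matrix of rank 4; reducing to Smith normal form yields diagonal entries (1,1,1,1).

From H_k ≅ ker(∂_k) / im(∂_{k+1}) we obtain:

  H_0: rank C_0 − rank ∂_1 = 5 − 4 = 1, and the invariant factors of ∂_1 are all 1, so H_0 = Z.
  H_1: rank ker ∂_1 − rank ∂_2 = (10 − 4) − 6 = 0, and the invariant factors of ∂_2 are all 1, so H_1 = 0.
  H_2: rank ker ∂_2 − rank ∂_3 = (10 − 6) − 4 = 0, and the invariant factors of ∂_3 are all 1, so H_2 = 0.
  H_3: rank ker ∂_3 − rank ∂_4 = (5 − 4) − 0 = 1, and there is no ∂_4, so H_3 = Z.

As a check, the Euler characteristic is 5 − 10 + 10 − 5 = 0, which agrees with 1 − 0 + 0 − 1 = 0.

H_0 ≅ Z,  H_1 = 0,  H_2 = 0,  H_3 ≅ Z.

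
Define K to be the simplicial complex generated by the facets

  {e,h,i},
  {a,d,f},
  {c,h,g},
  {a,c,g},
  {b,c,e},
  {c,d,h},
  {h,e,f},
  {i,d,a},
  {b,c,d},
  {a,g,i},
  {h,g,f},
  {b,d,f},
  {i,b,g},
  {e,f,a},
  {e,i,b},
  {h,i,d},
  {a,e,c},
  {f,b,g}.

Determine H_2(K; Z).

H_2 ≅ Z.

Fix the vertex order a < b < c < d < e < f < g < h < i and write every simplex with vertices in increasing order. Then dim K = 2 and the simplices of K are:

  0-simplices (9): a, b, c, d, e, f, g, h, i
  1-simplices (27): ac, ad, ae, af, ag, ai, bc, bd, be, bf, bg, bi, cd, ce, cg, ch, df, dh, di, ef, eh, ei, fg, fh, gh, gi, hi
  2-simplices (18): ace, acg, adf, adi, aef, agi, bcd, bce, bdf, bei, bfg, bgi, cdh, cgh, dhi, efh, ehi, fgh

giving chain groups C_0 ≅ Z^9, C_1 ≅ Z^27, C_2 ≅ Z^18.

The boundary map ∂_1: C_1 → C_0 is given by ∂[p,q] = [q] − [p].
This gives a 9×27 integer matrix of rank 8; reducing to Smith normal form yields diagonal entries (1,1,1,1,1,1,1,1).

The boundary map ∂_2: C_2 → C_1 maps a triangle to the signed sum of its edges. For instance
  ∂dhi = hi − di + dh,
  ∂bei = ei − bi + be.
The resulting 27×18 matrix has rank 17, and its Smith normal form has invariant factors (1,1,1,1,1,1,1,1,1,1,1,1,1,1,1,1,1).

From H_k ≅ ker(∂_k) / im(∂_{k+1}) we obtain:

  H_2: rank ker ∂_2 − rank ∂_3 = (18 − 17) − 0 = 1, and there is no ∂_3, so H_2 ≅ Z.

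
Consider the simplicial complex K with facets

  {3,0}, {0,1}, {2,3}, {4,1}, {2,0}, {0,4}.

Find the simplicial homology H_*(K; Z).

K has 5 vertices, 6 edges.
rank ∂_0 = 0, rank ∂_1 = 4 ⇒ b_0 = 5 − 0 − 4 = 1; all invariant factors of ∂_1 are 1 so no torsion. So H_0 = Z.
rank ∂_1 = 4, rank ∂_2 = 0 ⇒ b_1 = 6 − 4 − 0 = 2. So H_1 = Z^2.

H_0 ≅ Z,  H_1 ≅ Z^2.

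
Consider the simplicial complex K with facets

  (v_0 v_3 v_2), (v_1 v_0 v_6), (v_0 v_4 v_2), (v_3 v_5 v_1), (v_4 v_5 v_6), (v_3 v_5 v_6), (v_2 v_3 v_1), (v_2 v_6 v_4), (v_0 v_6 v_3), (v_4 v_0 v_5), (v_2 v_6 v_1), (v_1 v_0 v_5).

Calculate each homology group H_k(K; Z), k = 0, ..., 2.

H_0 ≅ Z,  H_1 ≅ Z/2Z,  H_2 = 0.

Fix the vertex order v_0 < v_1 < v_2 < v_3 < v_4 < v_5 < v_6 and write every simplex with vertices in increasing order. Then dim K = 2 and the simplices of K are:

  0-simplices (7): [v_0], [v_1], [v_2], [v_3], [v_4], [v_5], [v_6]
  1-simplices (18): (18 of them)
  2-simplices (12): (12 of them)

so the chain groups are C_0 ≅ Z^7, C_1 ≅ Z^18, C_2 ≅ Z^12.

Boundary ∂_1: C_1 → C_0 maps an edge to its endpoints' difference, ∂[p,q] = q − p. For instance
  ∂[v_1,v_2] = [v_2] − [v_1].
This gives a 7×18 integer matrix of rank 6; reducing to Smith normal form yields diagonal entries (1,1,1,1,1,1).

∂_2: C_2 → C_1 maps a triangle to the signed sum of its edges. For instance
  ∂[v_0,v_3,v_6] = [v_3,v_6] − [v_0,v_6] + [v_0,v_3],
  ∂[v_0,v_4,v_5] = [v_4,v_5] − [v_0,v_5] + [v_0,v_4].
This gives a 18×12 integer matrix of rank 12; reducing to Smith normal form yields diagonal entries (1,1,1,1,1,1,1,1,1,1,1,2).

Now H_k = ker ∂_k / im ∂_{k+1}, so:

  H_0: rank C_0 − rank ∂_1 = 7 − 6 = 1, and the invariant factors of ∂_1 are all 1, so H_0 ≅ Z.
  H_1: rank ker ∂_1 − rank ∂_2 = (18 − 6) − 12 = 0, and ∂_2 has invariant factor 2 > 1, so H_1 ≅ Z/2Z.
  H_2: rank ker ∂_2 − rank ∂_3 = (12 − 12) − 0 = 0, and there is no ∂_3, so H_2 ≅ 0.

(K is a triangulation of the real projective plane RP^2.)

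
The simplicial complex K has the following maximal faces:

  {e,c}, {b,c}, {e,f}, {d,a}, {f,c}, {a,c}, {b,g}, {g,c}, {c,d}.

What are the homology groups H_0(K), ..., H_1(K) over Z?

Fix the vertex order a < b < c < d < e < f < g and write every simplex with vertices in increasing order. Then dim K = 1 and the simplices of K are:

  0-simplices (7): a, b, c, d, e, f, g
  1-simplices (9): ac, ad, bc, bg, cd, ce, cf, cg, ef

giving chain groups C_0 ≅ Z^7, C_1 ≅ Z^9.

The boundary map ∂_1: C_1 → C_0 sends each edge [p,q] (with p < q) to q − p.
As a 7×9 matrix over Z this has rank 6, with invariant factors (1,1,1,1,1,1).

Computing H_k = (kernel of ∂_k) / (image of ∂_{k+1}):

  H_0: rank C_0 − rank ∂_1 = 7 − 6 = 1, and the invariant factors of ∂_1 are all 1, so H_0 = Z.
  H_1: rank ker ∂_1 − rank ∂_2 = (9 − 6) − 0 = 3, and there is no ∂_2, so H_1 = Z^3.

As a check, the Euler characteristic is 7 − 9 = -2, which agrees with 1 − 3 = -2.

H_0 ≅ Z,  H_1 ≅ Z^3.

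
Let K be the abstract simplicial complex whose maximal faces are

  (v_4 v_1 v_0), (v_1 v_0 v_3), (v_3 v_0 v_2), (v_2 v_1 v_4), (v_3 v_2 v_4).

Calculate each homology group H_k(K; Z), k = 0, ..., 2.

We work with the vertex ordering v_0 < v_1 < v_2 < v_3 < v_4. The simplices of K, each written with vertices in increasing order, are:

  0-simplices (5): [v_0], [v_1], [v_2], [v_3], [v_4]
  1-simplices (10): [v_0,v_1], [v_0,v_2], [v_0,v_3], [v_0,v_4], [v_1,v_2], [v_1,v_3], [v_1,v_4], [v_2,v_3], [v_2,v_4], [v_3,v_4]
  2-simplices (5): [v_0,v_1,v_3], [v_0,v_1,v_4], [v_0,v_2,v_3], [v_1,v_2,v_4], [v_2,v_3,v_4]

so the chain groups are C_0 ≅ Z^5, C_1 ≅ Z^10, C_2 ≅ Z^5.

The boundary map ∂_1: C_1 → C_0 maps an edge to its endpoints' difference, ∂[p,q] = q − p. For instance
  ∂[v_2,v_3] = [v_3] − [v_2].
This gives a 5×10 integer matrix of rank 4; reducing to Smith normal form yields diagonal entries (1,1,1,1).

The boundary map ∂_2: C_2 → C_1 maps a triangle to the signed sum of its edges. For instance
  ∂[v_0,v_1,v_4] = [v_1,v_4] − [v_0,v_4] + [v_0,v_1],
  ∂[v_2,v_3,v_4] = [v_3,v_4] − [v_2,v_4] + [v_2,v_3].
The 10×5 boundary matrix has rank 5 and Smith normal form diag(1,1,1,1,1).

Computing H_k = (kernel of ∂_k) / (image of ∂_{k+1}):

  H_0: rank C_0 − rank ∂_1 = 5 − 4 = 1, and the invariant factors of ∂_1 are all 1, so H_0 ≅ Z.
  H_1: rank ker ∂_1 − rank ∂_2 = (10 − 4) − 5 = 1, and the invariant factors of ∂_2 are all 1, so H_1 ≅ Z.
  H_2: rank ker ∂_2 − rank ∂_3 = (5 − 5) − 0 = 0, and there is no ∂_3, so H_2 ≅ 0.

H_0 ≅ Z,  H_1 ≅ Z,  H_2 = 0.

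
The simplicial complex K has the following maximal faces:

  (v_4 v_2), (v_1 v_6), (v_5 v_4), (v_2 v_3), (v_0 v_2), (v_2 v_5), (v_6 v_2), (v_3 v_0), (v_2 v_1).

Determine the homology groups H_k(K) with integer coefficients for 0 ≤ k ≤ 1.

H_0 = Z,  H_1 = Z^3.

Take the total order v_0 < v_1 < v_2 < v_3 < v_4 < v_5 < v_6 on the vertex set. Then K (dimension 1) consists of the simplices:

  0-simplices (7): [v_0], [v_1], [v_2], [v_3], [v_4], [v_5], [v_6]
  1-simplices (9): [v_0,v_2], [v_0,v_3], [v_1,v_2], [v_1,v_6], [v_2,v_3], [v_2,v_4], [v_2,v_5], [v_2,v_6], [v_4,v_5]

giving chain groups C_0 ≅ Z^7, C_1 ≅ Z^9.

Boundary ∂_1: C_1 → C_0 maps an edge to its endpoints' difference, ∂[p,q] = q − p. For instance
  ∂[v_1,v_6] = [v_6] − [v_1].
The resulting 7×9 matrix has rank 6, and its Smith normal form has invariant factors (1,1,1,1,1,1).

Now H_k = ker ∂_k / im ∂_{k+1}, so:

  H_0: rank C_0 − rank ∂_1 = 7 − 6 = 1, and the invariant factors of ∂_1 are all 1, so H_0 ≅ Z.
  H_1: rank ker ∂_1 − rank ∂_2 = (9 − 6) − 0 = 3, and there is no ∂_2, so H_1 ≅ Z^3.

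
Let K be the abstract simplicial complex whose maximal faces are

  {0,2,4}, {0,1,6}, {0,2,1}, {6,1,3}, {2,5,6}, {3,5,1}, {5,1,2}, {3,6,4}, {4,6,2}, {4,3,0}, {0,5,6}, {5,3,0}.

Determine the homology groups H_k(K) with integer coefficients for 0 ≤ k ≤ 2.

H_0 ≅ Z,  H_1 ≅ Z/2,  H_2 = 0.

Fix the vertex order 0 < 1 < 2 < 3 < 4 < 5 < 6 and write every simplex with vertices in increasing order. Then dim K = 2 and the simplices of K are:

  0-simplices (7): [0], [1], [2], [3], [4], [5], [6]
  1-simplices (18): [0,1], [0,2], [0,3], [0,4], [0,5], [0,6], [1,2], [1,3], [1,5], [1,6], [2,4], [2,5], [2,6], [3,4], [3,5], [3,6], [4,6], [5,6]
  2-simplices (12): [0,1,2], [0,1,6], [0,2,4], [0,3,4], [0,3,5], [0,5,6], [1,2,5], [1,3,5], [1,3,6], [2,4,6], [2,5,6], [3,4,6]

Hence C_0 ≅ Z^7, C_1 ≅ Z^18, C_2 ≅ Z^12.

∂_1: C_1 → C_0 is given by ∂[p,q] = [q] − [p]. For instance
  ∂[0,6] = [6] − [0].
The 7×18 boundary matrix has rank 6 and Smith normal form diag(1,1,1,1,1,1).

∂_2: C_2 → C_1 maps a triangle to the signed sum of its edges. For instance
  ∂[1,2,5] = [2,5] − [1,5] + [1,2],
  ∂[3,4,6] = [4,6] − [3,6] + [3,4].
The resulting 18×12 matrix has rank 12, and its Smith normal form has invariant factors (1,1,1,1,1,1,1,1,1,1,1,2).

Now H_k = ker ∂_k / im ∂_{k+1}, so:

  H_0: rank C_0 − rank ∂_1 = 7 − 6 = 1, and the invariant factors of ∂_1 are all 1, so H_0 = Z.
  H_1: rank ker ∂_1 − rank ∂_2 = (18 − 6) − 12 = 0, and ∂_2 has invariant factor 2 > 1, so H_1 = Z/2.
  H_2: rank ker ∂_2 − rank ∂_3 = (12 − 12) − 0 = 0, and there is no ∂_3, so H_2 = 0.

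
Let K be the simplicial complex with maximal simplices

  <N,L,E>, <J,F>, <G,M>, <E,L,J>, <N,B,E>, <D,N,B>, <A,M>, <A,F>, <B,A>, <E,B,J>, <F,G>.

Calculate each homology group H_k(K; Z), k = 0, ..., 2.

H_0 = Z,  H_1 = Z^2,  H_2 = 0.

K has 10 vertices, 16 edges, 5 triangles.
rank ∂_0 = 0, rank ∂_1 = 9 ⇒ b_0 = 10 − 0 − 9 = 1; all invariant factors of ∂_1 are 1 so no torsion. So H_0 = Z.
rank ∂_1 = 9, rank ∂_2 = 5 ⇒ b_1 = 16 − 9 − 5 = 2; all invariant factors of ∂_2 are 1 so no torsion. So H_1 = Z^2.
rank ∂_2 = 5, rank ∂_3 = 0 ⇒ b_2 = 5 − 5 − 0 = 0. So H_2 = 0.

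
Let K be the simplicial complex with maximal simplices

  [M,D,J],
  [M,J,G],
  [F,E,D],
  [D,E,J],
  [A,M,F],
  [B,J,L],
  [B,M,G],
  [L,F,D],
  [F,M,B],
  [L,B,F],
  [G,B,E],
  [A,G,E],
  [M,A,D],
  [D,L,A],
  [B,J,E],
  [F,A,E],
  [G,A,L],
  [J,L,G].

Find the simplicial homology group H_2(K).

H_2 ≅ 0.

Fix the vertex order A < B < D < E < F < G < J < L < M and write every simplex with vertices in increasing order. Then dim K = 2 and the simplices of K are:

  0-simplices (9): A, B, D, E, F, G, J, L, M
  1-simplices (27): AD, AE, AF, AG, AL, AM, BE, BF, BG, BJ, BL, BM, DE, DF, DJ, DL, DM, EF, EG, EJ, FL, FM, GJ, GL, GM, JL, JM
  2-simplices (18): ADL, ADM, AEF, AEG, AFM, AGL, BEG, BEJ, BFL, BFM, BGM, BJL, DEF, DEJ, DFL, DJM, GJL, GJM

Hence C_0 ≅ Z^9, C_1 ≅ Z^27, C_2 ≅ Z^18.

The boundary map ∂_1: C_1 → C_0 is given by ∂[p,q] = [q] − [p].
This gives a 9×27 integer matrix of rank 8; reducing to Smith normal form yields diagonal entries (1,1,1,1,1,1,1,1).

Boundary ∂_2: C_2 → C_1 acts by ∂[p,q,r] = [q,r] − [p,r] + [p,q]. For instance
  ∂DFL = FL − DL + DF,
  ∂BFM = FM − BM + BF.
The 27×18 boundary matrix has rank 18 and Smith normal form diag(1,1,1,1,1,1,1,1,1,1,1,1,1,1,1,1,1,2).

Computing H_k = (kernel of ∂_k) / (image of ∂_{k+1}):

  H_2: rank ker ∂_2 − rank ∂_3 = (18 − 18) − 0 = 0, and there is no ∂_3, so H_2 = 0.

(K is a triangulation of the Klein bottle.)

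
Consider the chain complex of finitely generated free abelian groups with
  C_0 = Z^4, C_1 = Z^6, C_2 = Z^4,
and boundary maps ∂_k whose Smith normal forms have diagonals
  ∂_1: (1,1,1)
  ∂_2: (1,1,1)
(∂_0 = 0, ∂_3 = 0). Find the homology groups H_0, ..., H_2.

H_0 = Z,  H_1 = 0,  H_2 = Z.

H_0: b_0 = 4 − 0 − 3 = 1; torsion from ∂_1 factors > 1: none. So H_0 = Z.
H_1: b_1 = 6 − 3 − 3 = 0; torsion from ∂_2 factors > 1: none. So H_1 = 0.
H_2: b_2 = 4 − 3 − 0 = 1; torsion from ∂_3 factors > 1: none. So H_2 = Z.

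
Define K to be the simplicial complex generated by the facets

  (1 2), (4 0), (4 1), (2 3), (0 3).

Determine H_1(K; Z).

Take the total order 0 < 1 < 2 < 3 < 4 on the vertex set. Then K (dimension 1) consists of the simplices:

  0-simplices (5): [0], [1], [2], [3], [4]
  1-simplices (5): [0,3], [0,4], [1,2], [1,4], [2,3]

Hence C_0 ≅ Z^5, C_1 ≅ Z^5.

∂_1: C_1 → C_0 is given by ∂[p,q] = [q] − [p].
This gives a 5×5 integer matrix of rank 4; reducing to Smith normal form yields diagonal entries (1,1,1,1).

Reading off H_k = ker ∂_k / im ∂_{k+1}:

  H_1: rank ker ∂_1 − rank ∂_2 = (5 − 4) − 0 = 1, and there is no ∂_2, so H_1 = Z.

H_1 ≅ Z.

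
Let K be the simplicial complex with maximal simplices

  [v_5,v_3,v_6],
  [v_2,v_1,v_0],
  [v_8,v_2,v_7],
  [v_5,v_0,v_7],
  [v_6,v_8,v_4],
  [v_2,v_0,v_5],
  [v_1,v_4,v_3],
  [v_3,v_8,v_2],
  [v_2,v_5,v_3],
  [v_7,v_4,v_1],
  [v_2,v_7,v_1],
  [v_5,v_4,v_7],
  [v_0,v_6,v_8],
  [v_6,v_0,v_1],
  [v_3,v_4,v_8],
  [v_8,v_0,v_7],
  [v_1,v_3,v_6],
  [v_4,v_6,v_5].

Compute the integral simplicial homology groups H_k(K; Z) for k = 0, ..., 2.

Take the total order v_0 < v_1 < v_2 < v_3 < v_4 < v_5 < v_6 < v_7 < v_8 on the vertex set. Then K (dimension 2) consists of the simplices:

  0-simplices (9): [v_0], [v_1], [v_2], [v_3], [v_4], [v_5], [v_6], [v_7], [v_8]
  1-simplices (27): (27 of them)
  2-simplices (18): (18 of them)

so the chain groups are C_0 ≅ Z^9, C_1 ≅ Z^27, C_2 ≅ Z^18.

Boundary ∂_1: C_1 → C_0 is given by ∂[p,q] = [q] − [p]. For instance
  ∂[v_0,v_8] = [v_8] − [v_0].
This gives a 9×27 integer matrix of rank 8; reducing to Smith normal form yields diagonal entries (1,1,1,1,1,1,1,1).

The boundary map ∂_2: C_2 → C_1 maps a triangle to the signed sum of its edges. For instance
  ∂[v_1,v_2,v_7] = [v_2,v_7] − [v_1,v_7] + [v_1,v_2],
  ∂[v_0,v_2,v_5] = [v_2,v_5] − [v_0,v_5] + [v_0,v_2].
As a 27×18 matrix over Z this has rank 18, with invariant factors (1,1,1,1,1,1,1,1,1,1,1,1,1,1,1,1,1,2).

Computing H_k = (kernel of ∂_k) / (image of ∂_{k+1}):

  H_0: rank C_0 − rank ∂_1 = 9 − 8 = 1, and the invariant factors of ∂_1 are all 1, so H_0 = Z.
  H_1: rank ker ∂_1 − rank ∂_2 = (27 − 8) − 18 = 1, and ∂_2 has invariant factor 2 > 1, so H_1 = Z ⊕ Z_2.
  H_2: rank ker ∂_2 − rank ∂_3 = (18 − 18) − 0 = 0, and there is no ∂_3, so H_2 = 0.

H_0 = Z,  H_1 = Z ⊕ Z_2,  H_2 = 0.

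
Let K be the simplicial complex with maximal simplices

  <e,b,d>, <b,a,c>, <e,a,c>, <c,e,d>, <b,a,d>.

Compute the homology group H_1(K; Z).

H_1 = Z.

We work with the vertex ordering a < b < c < d < e. The simplices of K, each written with vertices in increasing order, are:

  0-simplices (5): a, b, c, d, e
  1-simplices (10): ab, ac, ad, ae, bc, bd, be, cd, ce, de
  2-simplices (5): abc, abd, ace, bde, cde

so the chain groups are C_0 ≅ Z^5, C_1 ≅ Z^10, C_2 ≅ Z^5.

∂_1: C_1 → C_0 is given by ∂[p,q] = [q] − [p]. For instance
  ∂bd = d − b.
This gives a 5×10 integer matrix of rank 4; reducing to Smith normal form yields diagonal entries (1,1,1,1).

The boundary map ∂_2: C_2 → C_1 acts by ∂[p,q,r] = [q,r] − [p,r] + [p,q]. For instance
  ∂abc = bc − ac + ab,
  ∂cde = de − ce + cd.
As a 10×5 matrix over Z this has rank 5, with invariant factors (1,1,1,1,1).

Now H_k = ker ∂_k / im ∂_{k+1}, so:

  H_1: rank ker ∂_1 − rank ∂_2 = (10 − 4) − 5 = 1, and the invariant factors of ∂_2 are all 1, so H_1 = Z.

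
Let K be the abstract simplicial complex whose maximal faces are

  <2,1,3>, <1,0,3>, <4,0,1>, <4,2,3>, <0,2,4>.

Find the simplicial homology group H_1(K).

Take the total order 0 < 1 < 2 < 3 < 4 on the vertex set. Then K (dimension 2) consists of the simplices:

  0-simplices (5): [0], [1], [2], [3], [4]
  1-simplices (10): [0,1], [0,2], [0,3], [0,4], [1,2], [1,3], [1,4], [2,3], [2,4], [3,4]
  2-simplices (5): [0,1,3], [0,1,4], [0,2,4], [1,2,3], [2,3,4]

Hence C_0 ≅ Z^5, C_1 ≅ Z^10, C_2 ≅ Z^5.

∂_1: C_1 → C_0 maps an edge to its endpoints' difference, ∂[p,q] = q − p. For instance
  ∂[1,2] = [2] − [1].
This gives a 5×10 integer matrix of rank 4; reducing to Smith normal form yields diagonal entries (1,1,1,1).

∂_2: C_2 → C_1 maps a triangle to the signed sum of its edges. For instance
  ∂[0,2,4] = [2,4] − [0,4] + [0,2],
  ∂[0,1,3] = [1,3] − [0,3] + [0,1].
The 10×5 boundary matrix has rank 5 and Smith normal form diag(1,1,1,1,1).

Computing H_k = (kernel of ∂_k) / (image of ∂_{k+1}):

  H_1: rank ker ∂_1 − rank ∂_2 = (10 − 4) − 5 = 1, and the invariant factors of ∂_2 are all 1, so H_1 ≅ Z.

H_1 ≅ Z.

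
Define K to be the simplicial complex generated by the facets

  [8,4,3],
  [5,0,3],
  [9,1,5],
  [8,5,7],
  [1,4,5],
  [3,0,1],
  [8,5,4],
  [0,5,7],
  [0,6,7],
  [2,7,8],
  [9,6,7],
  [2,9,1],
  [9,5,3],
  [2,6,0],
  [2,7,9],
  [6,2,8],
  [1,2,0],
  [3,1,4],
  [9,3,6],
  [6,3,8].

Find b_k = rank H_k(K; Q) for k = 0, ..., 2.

Take the total order 0 < 1 < 2 < 3 < 4 < 5 < 6 < 7 < 8 < 9 on the vertex set. Then K (dimension 2) consists of the simplices:

  0-simplices (10): [0], [1], [2], [3], [4], [5], [6], [7], [8], [9]
  1-simplices (30): (30 of them)
  2-simplices (20): (20 of them)

giving chain groups C_0 ≅ Z^10, C_1 ≅ Z^30, C_2 ≅ Z^20.

The boundary map ∂_1: C_1 → C_0 maps an edge to its endpoints' difference, ∂[p,q] = q − p.
This gives a 10×30 integer matrix of rank 9; reducing to Smith normal form yields diagonal entries (1,1,1,1,1,1,1,1,1).

∂_2: C_2 → C_1 maps a triangle to the signed sum of its edges. For instance
  ∂[3,4,8] = [4,8] − [3,8] + [3,4],
  ∂[1,3,4] = [3,4] − [1,4] + [1,3].
The 30×20 boundary matrix has rank 20 and Smith normal form diag(1,1,1,1,1,1,1,1,1,1,1,1,1,1,1,1,1,1,1,2).

Computing H_k = (kernel of ∂_k) / (image of ∂_{k+1}):

  H_0: rank C_0 − rank ∂_1 = 10 − 9 = 1, and the invariant factors of ∂_1 are all 1, so H_0 = Z.
  H_1: rank ker ∂_1 − rank ∂_2 = (30 − 9) − 20 = 1, and ∂_2 has invariant factor 2 > 1, so H_1 = Z ⊕ Z/2.
  H_2: rank ker ∂_2 − rank ∂_3 = (20 − 20) − 0 = 0, and there is no ∂_3, so H_2 = 0.

(K is a triangulation of the Klein bottle.)

Hence the Betti numbers are b_0 = 1, b_1 = 1, b_2 = 0.

b_0 = 1, b_1 = 1, b_2 = 0.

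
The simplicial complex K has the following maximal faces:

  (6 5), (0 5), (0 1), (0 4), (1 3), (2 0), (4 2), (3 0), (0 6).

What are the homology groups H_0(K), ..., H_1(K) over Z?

Take the total order 0 < 1 < 2 < 3 < 4 < 5 < 6 on the vertex set. Then K (dimension 1) consists of the simplices:

  0-simplices (7): [0], [1], [2], [3], [4], [5], [6]
  1-simplices (9): [0,1], [0,2], [0,3], [0,4], [0,5], [0,6], [1,3], [2,4], [5,6]

Hence C_0 ≅ Z^7, C_1 ≅ Z^9.

∂_1: C_1 → C_0 sends each edge [p,q] (with p < q) to q − p. For instance
  ∂[0,3] = [3] − [0].
The 7×9 boundary matrix has rank 6 and Smith normal form diag(1,1,1,1,1,1).

From H_k ≅ ker(∂_k) / im(∂_{k+1}) we obtain:

  H_0: rank C_0 − rank ∂_1 = 7 − 6 = 1, and the invariant factors of ∂_1 are all 1, so H_0 = Z.
  H_1: rank ker ∂_1 − rank ∂_2 = (9 − 6) − 0 = 3, and there is no ∂_2, so H_1 = Z^3.

H_0 ≅ Z,  H_1 ≅ Z^3.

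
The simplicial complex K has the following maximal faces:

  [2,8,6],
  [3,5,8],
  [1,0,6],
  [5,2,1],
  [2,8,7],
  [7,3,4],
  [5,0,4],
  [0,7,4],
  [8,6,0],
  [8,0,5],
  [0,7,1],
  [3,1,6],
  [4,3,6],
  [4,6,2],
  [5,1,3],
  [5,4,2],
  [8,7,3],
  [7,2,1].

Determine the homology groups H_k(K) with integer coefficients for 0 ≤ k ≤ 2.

H_0 ≅ Z,  H_1 ≅ Z^2,  H_2 ≅ Z.

Order the vertices as 0 < 1 < 2 < 3 < 4 < 5 < 6 < 7 < 8. Listing each simplex with vertices in this order, K has dimension 2 with simplices:

  0-simplices (9): [0], [1], [2], [3], [4], [5], [6], [7], [8]
  1-simplices (27): (27 of them)
  2-simplices (18): [0,1,6], [0,1,7], [0,4,5], [0,4,7], [0,5,8], [0,6,8], [1,2,5], [1,2,7], [1,3,5], [1,3,6], [2,4,5], [2,4,6], [2,6,8], [2,7,8], [3,4,6], [3,4,7], [3,5,8], [3,7,8]

Hence C_0 ≅ Z^9, C_1 ≅ Z^27, C_2 ≅ Z^18.

Boundary ∂_1: C_1 → C_0 is given by ∂[p,q] = [q] − [p]. For instance
  ∂[0,1] = [1] − [0].
The resulting 9×27 matrix has rank 8, and its Smith normal form has invariant factors (1,1,1,1,1,1,1,1).

The boundary map ∂_2: C_2 → C_1 sends each 2-simplex [p,q,r] to [q,r] − [p,r] + [p,q]. For instance
  ∂[0,4,5] = [4,5] − [0,5] + [0,4],
  ∂[0,5,8] = [5,8] − [0,8] + [0,5].
The resulting 27×18 matrix has rank 17, and its Smith normal form has invariant factors (1,1,1,1,1,1,1,1,1,1,1,1,1,1,1,1,1).

Reading off H_k = ker ∂_k / im ∂_{k+1}:

  H_0: rank C_0 − rank ∂_1 = 9 − 8 = 1, and the invariant factors of ∂_1 are all 1, so H_0 = Z.
  H_1: rank ker ∂_1 − rank ∂_2 = (27 − 8) − 17 = 2, and the invariant factors of ∂_2 are all 1, so H_1 = Z^2.
  H_2: rank ker ∂_2 − rank ∂_3 = (18 − 17) − 0 = 1, and there is no ∂_3, so H_2 = Z.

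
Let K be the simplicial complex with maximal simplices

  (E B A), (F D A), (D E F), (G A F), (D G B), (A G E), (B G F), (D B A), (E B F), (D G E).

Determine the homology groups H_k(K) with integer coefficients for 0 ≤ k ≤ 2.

We work with the vertex ordering A < B < D < E < F < G. The simplices of K, each written with vertices in increasing order, are:

  0-simplices (6): A, B, D, E, F, G
  1-simplices (15): AB, AD, AE, AF, AG, BD, BE, BF, BG, DE, DF, DG, EF, EG, FG
  2-simplices (10): ABD, ABE, ADF, AEG, AFG, BDG, BEF, BFG, DEF, DEG

so the chain groups are C_0 ≅ Z^6, C_1 ≅ Z^15, C_2 ≅ Z^10.

The boundary map ∂_1: C_1 → C_0 maps an edge to its endpoints' difference, ∂[p,q] = q − p.
This gives a 6×15 integer matrix of rank 5; reducing to Smith normal form yields diagonal entries (1,1,1,1,1).

Boundary ∂_2: C_2 → C_1 acts by ∂[p,q,r] = [q,r] − [p,r] + [p,q]. For instance
  ∂AFG = FG − AG + AF,
  ∂BEF = EF − BF + BE.
As a 15×10 matrix over Z this has rank 10, with invariant factors (1,1,1,1,1,1,1,1,1,2).

Reading off H_k = ker ∂_k / im ∂_{k+1}:

  H_0: rank C_0 − rank ∂_1 = 6 − 5 = 1, and the invariant factors of ∂_1 are all 1, so H_0 = Z.
  H_1: rank ker ∂_1 − rank ∂_2 = (15 − 5) − 10 = 0, and ∂_2 has invariant factor 2 > 1, so H_1 = Z/2.
  H_2: rank ker ∂_2 − rank ∂_3 = (10 − 10) − 0 = 0, and there is no ∂_3, so H_2 = 0.

H_0 ≅ Z,  H_1 ≅ Z/2,  H_2 = 0.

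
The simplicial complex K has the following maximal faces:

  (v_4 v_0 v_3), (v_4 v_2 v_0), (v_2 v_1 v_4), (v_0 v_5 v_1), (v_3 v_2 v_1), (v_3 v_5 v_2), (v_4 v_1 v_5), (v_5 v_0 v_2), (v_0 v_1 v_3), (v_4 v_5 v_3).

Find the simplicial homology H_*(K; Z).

H_0 ≅ Z,  H_1 ≅ Z/2,  H_2 = 0.

Take the total order v_0 < v_1 < v_2 < v_3 < v_4 < v_5 on the vertex set. Then K (dimension 2) consists of the simplices:

  0-simplices (6): [v_0], [v_1], [v_2], [v_3], [v_4], [v_5]
  1-simplices (15): (15 of them)
  2-simplices (10): [v_0,v_1,v_3], [v_0,v_1,v_5], [v_0,v_2,v_4], [v_0,v_2,v_5], [v_0,v_3,v_4], [v_1,v_2,v_3], [v_1,v_2,v_4], [v_1,v_4,v_5], [v_2,v_3,v_5], [v_3,v_4,v_5]

so the chain groups are C_0 ≅ Z^6, C_1 ≅ Z^15, C_2 ≅ Z^10.

The boundary map ∂_1: C_1 → C_0 is given by ∂[p,q] = [q] − [p]. For instance
  ∂[v_0,v_1] = [v_1] − [v_0].
As a 6×15 matrix over Z this has rank 5, with invariant factors (1,1,1,1,1).

Boundary ∂_2: C_2 → C_1 sends each 2-simplex [p,q,r] to [q,r] − [p,r] + [p,q]. For instance
  ∂[v_0,v_1,v_3] = [v_1,v_3] − [v_0,v_3] + [v_0,v_1],
  ∂[v_1,v_2,v_3] = [v_2,v_3] − [v_1,v_3] + [v_1,v_2].
As a 15×10 matrix over Z this has rank 10, with invariant factors (1,1,1,1,1,1,1,1,1,2).

Computing H_k = (kernel of ∂_k) / (image of ∂_{k+1}):

  H_0: rank C_0 − rank ∂_1 = 6 − 5 = 1, and the invariant factors of ∂_1 are all 1, so H_0 = Z.
  H_1: rank ker ∂_1 − rank ∂_2 = (15 − 5) − 10 = 0, and ∂_2 has invariant factor 2 > 1, so H_1 = Z/2.
  H_2: rank ker ∂_2 − rank ∂_3 = (10 − 10) − 0 = 0, and there is no ∂_3, so H_2 = 0.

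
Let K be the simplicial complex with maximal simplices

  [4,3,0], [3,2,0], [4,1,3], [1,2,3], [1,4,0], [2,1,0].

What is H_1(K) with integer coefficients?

H_1 ≅ 0.

Fix the vertex order 0 < 1 < 2 < 3 < 4 and write every simplex with vertices in increasing order. Then dim K = 2 and the simplices of K are:

  0-simplices (5): [0], [1], [2], [3], [4]
  1-simplices (9): [0,1], [0,2], [0,3], [0,4], [1,2], [1,3], [1,4], [2,3], [3,4]
  2-simplices (6): [0,1,2], [0,1,4], [0,2,3], [0,3,4], [1,2,3], [1,3,4]

giving chain groups C_0 ≅ Z^5, C_1 ≅ Z^9, C_2 ≅ Z^6.

The boundary map ∂_1: C_1 → C_0 sends each edge [p,q] (with p < q) to q − p. For instance
  ∂[1,4] = [4] − [1].
This gives a 5×9 integer matrix of rank 4; reducing to Smith normal form yields diagonal entries (1,1,1,1).

The boundary map ∂_2: C_2 → C_1 maps a triangle to the signed sum of its edges. For instance
  ∂[0,1,4] = [1,4] − [0,4] + [0,1],
  ∂[1,2,3] = [2,3] − [1,3] + [1,2].
The resulting 9×6 matrix has rank 5, and its Smith normal form has invariant factors (1,1,1,1,1).

Now H_k = ker ∂_k / im ∂_{k+1}, so:

  H_1: rank ker ∂_1 − rank ∂_2 = (9 − 4) − 5 = 0, and the invariant factors of ∂_2 are all 1, so H_1 = 0.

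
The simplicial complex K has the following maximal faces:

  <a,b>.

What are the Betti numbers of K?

K has 2 vertices, 1 edge.
rank ∂_0 = 0, rank ∂_1 = 1 ⇒ b_0 = 2 − 0 − 1 = 1; all invariant factors of ∂_1 are 1 so no torsion. So H_0 = Z.
rank ∂_1 = 1, rank ∂_2 = 0 ⇒ b_1 = 1 − 1 − 0 = 0. So H_1 = 0.

b_0 = 1, b_1 = 0.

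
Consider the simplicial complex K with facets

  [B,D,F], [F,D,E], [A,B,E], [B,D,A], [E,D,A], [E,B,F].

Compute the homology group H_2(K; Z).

Fix the vertex order A < B < D < E < F and write every simplex with vertices in increasing order. Then dim K = 2 and the simplices of K are:

  0-simplices (5): A, B, D, E, F
  1-simplices (9): AB, AD, AE, BD, BE, BF, DE, DF, EF
  2-simplices (6): ABD, ABE, ADE, BDF, BEF, DEF

Hence C_0 ≅ Z^5, C_1 ≅ Z^9, C_2 ≅ Z^6.

∂_1: C_1 → C_0 maps an edge to its endpoints' difference, ∂[p,q] = q − p. For instance
  ∂AB = B − A.
This gives a 5×9 integer matrix of rank 4; reducing to Smith normal form yields diagonal entries (1,1,1,1).

Boundary ∂_2: C_2 → C_1 sends each 2-simplex [p,q,r] to [q,r] − [p,r] + [p,q]. For instance
  ∂ABE = BE − AE + AB,
  ∂BEF = EF − BF + BE.
The 9×6 boundary matrix has rank 5 and Smith normal form diag(1,1,1,1,1).

From H_k ≅ ker(∂_k) / im(∂_{k+1}) we obtain:

  H_2: rank ker ∂_2 − rank ∂_3 = (6 − 5) − 0 = 1, and there is no ∂_3, so H_2 = Z.

H_2 ≅ Z.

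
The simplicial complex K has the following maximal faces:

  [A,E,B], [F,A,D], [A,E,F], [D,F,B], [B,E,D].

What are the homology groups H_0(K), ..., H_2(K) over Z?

H_0 ≅ Z,  H_1 ≅ Z,  H_2 = 0.

Fix the vertex order A < B < D < E < F and write every simplex with vertices in increasing order. Then dim K = 2 and the simplices of K are:

  0-simplices (5): A, B, D, E, F
  1-simplices (10): AB, AD, AE, AF, BD, BE, BF, DE, DF, EF
  2-simplices (5): ABE, ADF, AEF, BDE, BDF

giving chain groups C_0 ≅ Z^5, C_1 ≅ Z^10, C_2 ≅ Z^5.

∂_1: C_1 → C_0 is given by ∂[p,q] = [q] − [p].
As a 5×10 matrix over Z this has rank 4, with invariant factors (1,1,1,1).

Boundary ∂_2: C_2 → C_1 sends each 2-simplex [p,q,r] to [q,r] − [p,r] + [p,q]. For instance
  ∂BDE = DE − BE + BD,
  ∂BDF = DF − BF + BD.
The resulting 10×5 matrix has rank 5, and its Smith normal form has invariant factors (1,1,1,1,1).

Computing H_k = (kernel of ∂_k) / (image of ∂_{k+1}):

  H_0: rank C_0 − rank ∂_1 = 5 − 4 = 1, and the invariant factors of ∂_1 are all 1, so H_0 = Z.
  H_1: rank ker ∂_1 − rank ∂_2 = (10 − 4) − 5 = 1, and the invariant factors of ∂_2 are all 1, so H_1 = Z.
  H_2: rank ker ∂_2 − rank ∂_3 = (5 − 5) − 0 = 0, and there is no ∂_3, so H_2 = 0.

As a check, the Euler characteristic is 5 − 10 + 5 = 0, which agrees with 1 − 1 + 0 = 0.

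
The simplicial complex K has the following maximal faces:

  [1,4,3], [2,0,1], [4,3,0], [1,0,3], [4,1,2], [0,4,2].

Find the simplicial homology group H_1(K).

H_1 ≅ 0.

We work with the vertex ordering 0 < 1 < 2 < 3 < 4. The simplices of K, each written with vertices in increasing order, are:

  0-simplices (5): [0], [1], [2], [3], [4]
  1-simplices (9): [0,1], [0,2], [0,3], [0,4], [1,2], [1,3], [1,4], [2,4], [3,4]
  2-simplices (6): [0,1,2], [0,1,3], [0,2,4], [0,3,4], [1,2,4], [1,3,4]

so the chain groups are C_0 ≅ Z^5, C_1 ≅ Z^9, C_2 ≅ Z^6.

Boundary ∂_1: C_1 → C_0 sends each edge [p,q] (with p < q) to q − p.
The resulting 5×9 matrix has rank 4, and its Smith normal form has invariant factors (1,1,1,1).

The boundary map ∂_2: C_2 → C_1 acts by ∂[p,q,r] = [q,r] − [p,r] + [p,q]. For instance
  ∂[0,1,3] = [1,3] − [0,3] + [0,1],
  ∂[0,2,4] = [2,4] − [0,4] + [0,2].
The resulting 9×6 matrix has rank 5, and its Smith normal form has invariant factors (1,1,1,1,1).

Computing H_k = (kernel of ∂_k) / (image of ∂_{k+1}):

  H_1: rank ker ∂_1 − rank ∂_2 = (9 − 4) − 5 = 0, and the invariant factors of ∂_2 are all 1, so H_1 = 0.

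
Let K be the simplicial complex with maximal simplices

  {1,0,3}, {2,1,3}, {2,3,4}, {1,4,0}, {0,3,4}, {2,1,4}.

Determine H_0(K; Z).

Fix the vertex order 0 < 1 < 2 < 3 < 4 and write every simplex with vertices in increasing order. Then dim K = 2 and the simplices of K are:

  0-simplices (5): [0], [1], [2], [3], [4]
  1-simplices (9): [0,1], [0,3], [0,4], [1,2], [1,3], [1,4], [2,3], [2,4], [3,4]
  2-simplices (6): [0,1,3], [0,1,4], [0,3,4], [1,2,3], [1,2,4], [2,3,4]

Hence C_0 ≅ Z^5, C_1 ≅ Z^9, C_2 ≅ Z^6.

Boundary ∂_1: C_1 → C_0 maps an edge to its endpoints' difference, ∂[p,q] = q − p.
The resulting 5×9 matrix has rank 4, and its Smith normal form has invariant factors (1,1,1,1).

∂_2: C_2 → C_1 maps a triangle to the signed sum of its edges. For instance
  ∂[0,1,4] = [1,4] − [0,4] + [0,1],
  ∂[0,3,4] = [3,4] − [0,4] + [0,3].
The 9×6 boundary matrix has rank 5 and Smith normal form diag(1,1,1,1,1).

Reading off H_k = ker ∂_k / im ∂_{k+1}:

  H_0: rank C_0 − rank ∂_1 = 5 − 4 = 1, and the invariant factors of ∂_1 are all 1, so H_0 ≅ Z.

H_0 = Z.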